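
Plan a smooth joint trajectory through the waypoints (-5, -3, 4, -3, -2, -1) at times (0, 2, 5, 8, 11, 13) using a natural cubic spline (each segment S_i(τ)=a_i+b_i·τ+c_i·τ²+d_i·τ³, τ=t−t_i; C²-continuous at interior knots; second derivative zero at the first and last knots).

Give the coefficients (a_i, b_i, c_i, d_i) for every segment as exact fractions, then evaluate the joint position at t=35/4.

Δ: Δ0=1, Δ1=7/3, Δ2=-7/3, Δ3=1/3, Δ4=1/2
row 1: diag=10, rhs=8; c'=3/10, d'=4/5
row 2: denom=12−3·3/10=111/10; d'=(-28−3·4/5)/(111/10)=-304/111
row 3: denom=12−3·10/37=414/37; d'=(16−3·-304/111)/(414/37)=448/207
row 4: denom=10−3·37/138=423/46; d'=(1−3·448/207)/(423/46)=-758/1269
back: M4=-758/1269
back: M3=448/207−37/138·-758/1269=8849/3807
back: M2=-304/111−10/37·8849/3807=-12818/3807
back: M1=4/5−3/10·-12818/3807=2297/1269
M: M0=0, M1=2297/1269, M2=-12818/3807, M3=8849/3807, M4=-758/1269, M5=0
seg 0: a=-5, c=M0/2=0, d=(M1−M0)/(6·2)=2297/15228, b=Δ0−h0·(2M0+M1)/6=1510/3807
seg 1: a=-3, c=M1/2=2297/2538, d=(M2−M1)/(6·3)=-19709/68526, b=Δ1−h1·(2M1+M2)/6=8401/3807
seg 2: a=4, c=M2/2=-6409/3807, d=(M3−M2)/(6·3)=461/1458, b=Δ2−h2·(2M2+M3)/6=-979/7614
seg 3: a=-3, c=M3/2=8849/7614, d=(M4−M3)/(6·3)=-11123/68526, b=Δ3−h3·(2M3+M4)/6=-6443/3807
seg 4: a=-2, c=M4/2=-379/1269, d=(M5−M4)/(6·2)=379/7614, b=Δ4−h4·(2M4+M5)/6=6839/7614
t_q=35/4 → seg 3, τ=3/4; S=-3+-6443/3807·τ+8849/7614·τ²+-11123/68526·τ³=-199469/54144

  seg 0: a=-5 b=1510/3807 c=0 d=2297/15228
  seg 1: a=-3 b=8401/3807 c=2297/2538 d=-19709/68526
  seg 2: a=4 b=-979/7614 c=-6409/3807 d=461/1458
  seg 3: a=-3 b=-6443/3807 c=8849/7614 d=-11123/68526
  seg 4: a=-2 b=6839/7614 c=-379/1269 d=379/7614
S(35/4) = -199469/54144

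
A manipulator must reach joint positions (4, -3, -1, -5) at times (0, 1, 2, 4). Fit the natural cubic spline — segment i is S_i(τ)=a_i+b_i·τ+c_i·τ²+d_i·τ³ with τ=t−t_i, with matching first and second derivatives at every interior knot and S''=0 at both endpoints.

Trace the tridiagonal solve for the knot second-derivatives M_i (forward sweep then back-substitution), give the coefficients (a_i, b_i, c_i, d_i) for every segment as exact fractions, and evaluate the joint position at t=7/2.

  seg 0: a=4 b=-219/23 c=0 d=58/23
  seg 1: a=-3 b=-45/23 c=174/23 d=-83/23
  seg 2: a=-1 b=54/23 c=-75/23 d=25/46
S(7/2) = -1097/368

Δ: Δ0=-7, Δ1=2, Δ2=-2
row 1: diag=4, rhs=54; c'=1/4, d'=27/2
row 2: denom=6−1·1/4=23/4; d'=(-24−1·27/2)/(23/4)=-150/23
back: M2=-150/23
back: M1=27/2−1/4·-150/23=348/23
M: M0=0, M1=348/23, M2=-150/23, M3=0
seg 0: a=4, c=M0/2=0, d=(M1−M0)/(6·1)=58/23, b=Δ0−h0·(2M0+M1)/6=-219/23
seg 1: a=-3, c=M1/2=174/23, d=(M2−M1)/(6·1)=-83/23, b=Δ1−h1·(2M1+M2)/6=-45/23
seg 2: a=-1, c=M2/2=-75/23, d=(M3−M2)/(6·2)=25/46, b=Δ2−h2·(2M2+M3)/6=54/23
t_q=7/2 → seg 2, τ=3/2; S=-1+54/23·τ+-75/23·τ²+25/46·τ³=-1097/368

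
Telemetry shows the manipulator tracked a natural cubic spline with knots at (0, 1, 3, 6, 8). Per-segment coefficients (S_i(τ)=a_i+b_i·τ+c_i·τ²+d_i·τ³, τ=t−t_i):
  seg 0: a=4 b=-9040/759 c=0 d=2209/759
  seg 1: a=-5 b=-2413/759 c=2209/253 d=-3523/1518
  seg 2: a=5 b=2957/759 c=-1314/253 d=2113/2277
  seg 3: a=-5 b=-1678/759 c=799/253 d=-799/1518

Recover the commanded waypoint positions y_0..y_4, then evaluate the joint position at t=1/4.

y_0 = S_0(0) = a_0 = 4
y_1 = S_1(0) = a_1 = -5
y_2 = S_2(0) = a_2 = 5
y_3 = S_3(0) = a_3 = -5
y_4 = S_3(2) = -1
t_q=1/4 is in segment 0 (τ=1/4); S_0(τ)=17291/16192

y_0=4 y_1=-5 y_2=5 y_3=-5 y_4=-1
S(1/4) = 17291/16192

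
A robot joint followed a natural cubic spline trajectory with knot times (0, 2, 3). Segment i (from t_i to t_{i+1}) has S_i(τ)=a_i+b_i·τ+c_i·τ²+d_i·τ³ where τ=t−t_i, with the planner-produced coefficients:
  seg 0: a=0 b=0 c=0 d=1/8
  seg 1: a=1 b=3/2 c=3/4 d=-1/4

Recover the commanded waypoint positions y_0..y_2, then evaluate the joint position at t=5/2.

y_0 = S_0(0) = a_0 = 0
y_1 = S_1(0) = a_1 = 1
y_2 = S_1(1) = 3
t_q=5/2 is in segment 1 (τ=1/2); S_1(τ)=61/32

y_0=0 y_1=1 y_2=3
S(5/2) = 61/32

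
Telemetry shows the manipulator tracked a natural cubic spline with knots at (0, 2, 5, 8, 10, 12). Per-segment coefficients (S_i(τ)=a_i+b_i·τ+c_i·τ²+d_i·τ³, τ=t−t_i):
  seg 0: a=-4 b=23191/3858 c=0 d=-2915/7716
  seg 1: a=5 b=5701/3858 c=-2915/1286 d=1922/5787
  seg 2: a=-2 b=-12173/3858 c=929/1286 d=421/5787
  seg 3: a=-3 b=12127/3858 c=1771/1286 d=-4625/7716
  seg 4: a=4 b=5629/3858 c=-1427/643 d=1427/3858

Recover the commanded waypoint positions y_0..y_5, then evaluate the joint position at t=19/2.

y_0=-4 y_1=5 y_2=-2 y_3=-3 y_4=4 y_5=1
S(19/2) = 57419/20576

y_0 = S_0(0) = a_0 = -4
y_1 = S_1(0) = a_1 = 5
y_2 = S_2(0) = a_2 = -2
y_3 = S_3(0) = a_3 = -3
y_4 = S_4(0) = a_4 = 4
y_5 = S_4(2) = 1
t_q=19/2 is in segment 3 (τ=3/2); S_3(τ)=57419/20576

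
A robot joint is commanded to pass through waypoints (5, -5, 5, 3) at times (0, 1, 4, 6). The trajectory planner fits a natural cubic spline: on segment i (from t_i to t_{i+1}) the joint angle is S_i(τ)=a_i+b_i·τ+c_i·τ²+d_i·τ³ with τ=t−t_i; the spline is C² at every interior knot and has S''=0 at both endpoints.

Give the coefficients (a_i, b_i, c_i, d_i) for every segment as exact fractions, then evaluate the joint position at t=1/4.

  seg 0: a=5 b=-2569/213 c=0 d=439/213
  seg 1: a=-5 b=-1252/213 c=439/71 d=-221/213
  seg 2: a=5 b=683/213 c=-224/71 d=112/213
S(1/4) = 9165/4544

Δ: Δ0=-10, Δ1=10/3, Δ2=-1
row 1: diag=8, rhs=80; c'=3/8, d'=10
row 2: denom=10−3·3/8=71/8; d'=(-26−3·10)/(71/8)=-448/71
back: M2=-448/71
back: M1=10−3/8·-448/71=878/71
M: M0=0, M1=878/71, M2=-448/71, M3=0
seg 0: a=5, c=M0/2=0, d=(M1−M0)/(6·1)=439/213, b=Δ0−h0·(2M0+M1)/6=-2569/213
seg 1: a=-5, c=M1/2=439/71, d=(M2−M1)/(6·3)=-221/213, b=Δ1−h1·(2M1+M2)/6=-1252/213
seg 2: a=5, c=M2/2=-224/71, d=(M3−M2)/(6·2)=112/213, b=Δ2−h2·(2M2+M3)/6=683/213
t_q=1/4 → seg 0, τ=1/4; S=5+-2569/213·τ+0·τ²+439/213·τ³=9165/4544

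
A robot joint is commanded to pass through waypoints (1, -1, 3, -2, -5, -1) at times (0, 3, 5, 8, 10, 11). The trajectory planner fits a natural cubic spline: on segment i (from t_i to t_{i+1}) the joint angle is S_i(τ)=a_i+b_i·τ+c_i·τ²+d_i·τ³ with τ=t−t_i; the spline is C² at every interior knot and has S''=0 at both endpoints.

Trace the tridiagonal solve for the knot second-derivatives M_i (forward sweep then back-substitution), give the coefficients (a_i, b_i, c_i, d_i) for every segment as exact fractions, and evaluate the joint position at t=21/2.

Δ: Δ0=-2/3, Δ1=2, Δ2=-5/3, Δ3=-3/2, Δ4=4
row 1: diag=10, rhs=16; c'=1/5, d'=8/5
row 2: denom=10−2·1/5=48/5; d'=(-22−2·8/5)/(48/5)=-21/8
row 3: denom=10−3·5/16=145/16; d'=(1−3·-21/8)/(145/16)=142/145
row 4: denom=6−2·32/145=806/145; d'=(33−2·142/145)/(806/145)=4501/806
back: M4=4501/806
back: M3=142/145−32/145·4501/806=-102/403
back: M2=-21/8−5/16·-102/403=-1026/403
back: M1=8/5−1/5·-1026/403=850/403
M: M0=0, M1=850/403, M2=-1026/403, M3=-102/403, M4=4501/806, M5=0
seg 0: a=1, c=M0/2=0, d=(M1−M0)/(6·3)=425/3627, b=Δ0−h0·(2M0+M1)/6=-2081/1209
seg 1: a=-1, c=M1/2=425/403, d=(M2−M1)/(6·2)=-469/1209, b=Δ1−h1·(2M1+M2)/6=1744/1209
seg 2: a=3, c=M2/2=-513/403, d=(M3−M2)/(6·3)=154/1209, b=Δ2−h2·(2M2+M3)/6=1216/1209
seg 3: a=-2, c=M3/2=-51/403, d=(M4−M3)/(6·2)=4705/9672, b=Δ3−h3·(2M3+M4)/6=-3860/1209
seg 4: a=-5, c=M4/2=4501/1612, d=(M5−M4)/(6·1)=-4501/4836, b=Δ4−h4·(2M4+M5)/6=5171/2418
t_q=21/2 → seg 4, τ=1/2; S=-5+5171/2418·τ+4501/1612·τ²+-4501/4836·τ³=-43189/12896

  seg 0: a=1 b=-2081/1209 c=0 d=425/3627
  seg 1: a=-1 b=1744/1209 c=425/403 d=-469/1209
  seg 2: a=3 b=1216/1209 c=-513/403 d=154/1209
  seg 3: a=-2 b=-3860/1209 c=-51/403 d=4705/9672
  seg 4: a=-5 b=5171/2418 c=4501/1612 d=-4501/4836
S(21/2) = -43189/12896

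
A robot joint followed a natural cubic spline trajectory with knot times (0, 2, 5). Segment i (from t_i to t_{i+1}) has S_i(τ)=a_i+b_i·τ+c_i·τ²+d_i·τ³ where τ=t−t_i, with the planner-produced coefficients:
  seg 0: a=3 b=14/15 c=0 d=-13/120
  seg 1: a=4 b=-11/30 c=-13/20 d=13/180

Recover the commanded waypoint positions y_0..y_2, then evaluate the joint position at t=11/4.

y_0 = S_0(0) = a_0 = 3
y_1 = S_1(0) = a_1 = 4
y_2 = S_1(3) = -1
t_q=11/4 is in segment 1 (τ=3/4); S_1(τ)=4339/1280

y_0=3 y_1=4 y_2=-1
S(11/4) = 4339/1280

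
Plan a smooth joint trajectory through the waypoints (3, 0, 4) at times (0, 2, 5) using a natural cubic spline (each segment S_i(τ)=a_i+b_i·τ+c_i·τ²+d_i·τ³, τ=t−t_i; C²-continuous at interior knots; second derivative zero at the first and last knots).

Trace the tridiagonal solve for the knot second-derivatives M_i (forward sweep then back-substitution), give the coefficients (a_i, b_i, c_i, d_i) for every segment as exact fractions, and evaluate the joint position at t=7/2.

Δ: Δ0=-3/2, Δ1=4/3
row 1: diag=10, rhs=17; c'=3/10, d'=17/10
back: M1=17/10
M: M0=0, M1=17/10, M2=0
seg 0: a=3, c=M0/2=0, d=(M1−M0)/(6·2)=17/120, b=Δ0−h0·(2M0+M1)/6=-31/15
seg 1: a=0, c=M1/2=17/20, d=(M2−M1)/(6·3)=-17/180, b=Δ1−h1·(2M1+M2)/6=-11/30
t_q=7/2 → seg 1, τ=3/2; S=0+-11/30·τ+17/20·τ²+-17/180·τ³=167/160

  seg 0: a=3 b=-31/15 c=0 d=17/120
  seg 1: a=0 b=-11/30 c=17/20 d=-17/180
S(7/2) = 167/160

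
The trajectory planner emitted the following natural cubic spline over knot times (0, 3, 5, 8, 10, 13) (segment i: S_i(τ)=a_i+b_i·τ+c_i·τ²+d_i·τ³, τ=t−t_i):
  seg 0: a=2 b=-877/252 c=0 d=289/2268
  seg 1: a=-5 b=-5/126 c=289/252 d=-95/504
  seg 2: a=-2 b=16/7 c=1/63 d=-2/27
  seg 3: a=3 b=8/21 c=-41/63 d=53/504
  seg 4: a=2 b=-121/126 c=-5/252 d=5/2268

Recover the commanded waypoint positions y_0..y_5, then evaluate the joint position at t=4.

y_0 = S_0(0) = a_0 = 2
y_1 = S_1(0) = a_1 = -5
y_2 = S_2(0) = a_2 = -2
y_3 = S_3(0) = a_3 = 3
y_4 = S_4(0) = a_4 = 2
y_5 = S_4(3) = -1
t_q=4 is in segment 1 (τ=1); S_1(τ)=-2057/504

y_0=2 y_1=-5 y_2=-2 y_3=3 y_4=2 y_5=-1
S(4) = -2057/504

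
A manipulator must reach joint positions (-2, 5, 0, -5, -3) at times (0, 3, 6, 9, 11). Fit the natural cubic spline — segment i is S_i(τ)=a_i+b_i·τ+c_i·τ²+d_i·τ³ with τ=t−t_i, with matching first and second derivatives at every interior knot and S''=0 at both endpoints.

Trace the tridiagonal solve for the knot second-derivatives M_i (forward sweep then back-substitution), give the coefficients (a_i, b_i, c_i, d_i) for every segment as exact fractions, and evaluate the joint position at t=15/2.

  seg 0: a=-2 b=77/23 c=0 d=-70/621
  seg 1: a=5 b=7/23 c=-70/69 d=74/621
  seg 2: a=0 b=-59/23 c=4/69 d=50/621
  seg 3: a=-5 b=-1/23 c=18/23 d=-3/23
S(15/2) = -317/92

Δ: Δ0=7/3, Δ1=-5/3, Δ2=-5/3, Δ3=1
row 1: diag=12, rhs=-24; c'=1/4, d'=-2
row 2: denom=12−3·1/4=45/4; d'=(0−3·-2)/(45/4)=8/15
row 3: denom=10−3·4/15=46/5; d'=(16−3·8/15)/(46/5)=36/23
back: M3=36/23
back: M2=8/15−4/15·36/23=8/69
back: M1=-2−1/4·8/69=-140/69
M: M0=0, M1=-140/69, M2=8/69, M3=36/23, M4=0
seg 0: a=-2, c=M0/2=0, d=(M1−M0)/(6·3)=-70/621, b=Δ0−h0·(2M0+M1)/6=77/23
seg 1: a=5, c=M1/2=-70/69, d=(M2−M1)/(6·3)=74/621, b=Δ1−h1·(2M1+M2)/6=7/23
seg 2: a=0, c=M2/2=4/69, d=(M3−M2)/(6·3)=50/621, b=Δ2−h2·(2M2+M3)/6=-59/23
seg 3: a=-5, c=M3/2=18/23, d=(M4−M3)/(6·2)=-3/23, b=Δ3−h3·(2M3+M4)/6=-1/23
t_q=15/2 → seg 2, τ=3/2; S=0+-59/23·τ+4/69·τ²+50/621·τ³=-317/92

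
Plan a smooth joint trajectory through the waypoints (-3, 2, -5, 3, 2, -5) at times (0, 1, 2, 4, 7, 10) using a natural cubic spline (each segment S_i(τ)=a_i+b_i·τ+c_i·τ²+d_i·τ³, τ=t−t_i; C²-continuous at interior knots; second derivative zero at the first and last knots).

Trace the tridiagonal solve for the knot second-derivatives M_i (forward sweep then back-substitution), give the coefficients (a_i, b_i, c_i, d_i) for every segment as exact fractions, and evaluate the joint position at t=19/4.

  seg 0: a=-3 b=20534/2361 c=0 d=-8729/2361
  seg 1: a=2 b=-5653/2361 c=-8729/787 d=15313/2361
  seg 2: a=-5 b=-12088/2361 c=6584/787 d=-4493/2361
  seg 3: a=3 b=13004/2361 c=-2402/787 d=2609/7083
  seg 4: a=2 b=-6751/2361 c=207/787 d=-23/787
S(19/4) = 280523/50368

Δ: Δ0=5, Δ1=-7, Δ2=4, Δ3=-1/3, Δ4=-7/3
row 1: diag=4, rhs=-72; c'=1/4, d'=-18
row 2: denom=6−1·1/4=23/4; d'=(66−1·-18)/(23/4)=336/23
row 3: denom=10−2·8/23=214/23; d'=(-26−2·336/23)/(214/23)=-635/107
row 4: denom=12−3·69/214=2361/214; d'=(-12−3·-635/107)/(2361/214)=414/787
back: M4=414/787
back: M3=-635/107−69/214·414/787=-4804/787
back: M2=336/23−8/23·-4804/787=13168/787
back: M1=-18−1/4·13168/787=-17458/787
M: M0=0, M1=-17458/787, M2=13168/787, M3=-4804/787, M4=414/787, M5=0
seg 0: a=-3, c=M0/2=0, d=(M1−M0)/(6·1)=-8729/2361, b=Δ0−h0·(2M0+M1)/6=20534/2361
seg 1: a=2, c=M1/2=-8729/787, d=(M2−M1)/(6·1)=15313/2361, b=Δ1−h1·(2M1+M2)/6=-5653/2361
seg 2: a=-5, c=M2/2=6584/787, d=(M3−M2)/(6·2)=-4493/2361, b=Δ2−h2·(2M2+M3)/6=-12088/2361
seg 3: a=3, c=M3/2=-2402/787, d=(M4−M3)/(6·3)=2609/7083, b=Δ3−h3·(2M3+M4)/6=13004/2361
seg 4: a=2, c=M4/2=207/787, d=(M5−M4)/(6·3)=-23/787, b=Δ4−h4·(2M4+M5)/6=-6751/2361
t_q=19/4 → seg 3, τ=3/4; S=3+13004/2361·τ+-2402/787·τ²+2609/7083·τ³=280523/50368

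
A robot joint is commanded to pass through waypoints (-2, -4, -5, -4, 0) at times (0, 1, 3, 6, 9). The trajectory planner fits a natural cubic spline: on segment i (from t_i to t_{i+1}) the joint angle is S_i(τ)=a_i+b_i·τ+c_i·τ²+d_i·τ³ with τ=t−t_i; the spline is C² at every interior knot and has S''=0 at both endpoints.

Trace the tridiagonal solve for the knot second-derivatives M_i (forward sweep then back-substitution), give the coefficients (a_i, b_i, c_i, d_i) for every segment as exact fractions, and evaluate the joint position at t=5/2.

Δ: Δ0=-2, Δ1=-1/2, Δ2=1/3, Δ3=4/3
row 1: diag=6, rhs=9; c'=1/3, d'=3/2
row 2: denom=10−2·1/3=28/3; d'=(5−2·3/2)/(28/3)=3/14
row 3: denom=12−3·9/28=309/28; d'=(6−3·3/14)/(309/28)=50/103
back: M3=50/103
back: M2=3/14−9/28·50/103=6/103
back: M1=3/2−1/3·6/103=305/206
M: M0=0, M1=305/206, M2=6/103, M3=50/103, M4=0
seg 0: a=-2, c=M0/2=0, d=(M1−M0)/(6·1)=305/1236, b=Δ0−h0·(2M0+M1)/6=-2777/1236
seg 1: a=-4, c=M1/2=305/412, d=(M2−M1)/(6·2)=-293/2472, b=Δ1−h1·(2M1+M2)/6=-931/618
seg 2: a=-5, c=M2/2=3/103, d=(M3−M2)/(6·3)=22/927, b=Δ2−h2·(2M2+M3)/6=10/309
seg 3: a=-4, c=M3/2=25/103, d=(M4−M3)/(6·3)=-25/927, b=Δ3−h3·(2M3+M4)/6=262/309
t_q=5/2 → seg 1, τ=3/2; S=-4+-931/618·τ+305/412·τ²+-293/2472·τ³=-32921/6592

  seg 0: a=-2 b=-2777/1236 c=0 d=305/1236
  seg 1: a=-4 b=-931/618 c=305/412 d=-293/2472
  seg 2: a=-5 b=10/309 c=3/103 d=22/927
  seg 3: a=-4 b=262/309 c=25/103 d=-25/927
S(5/2) = -32921/6592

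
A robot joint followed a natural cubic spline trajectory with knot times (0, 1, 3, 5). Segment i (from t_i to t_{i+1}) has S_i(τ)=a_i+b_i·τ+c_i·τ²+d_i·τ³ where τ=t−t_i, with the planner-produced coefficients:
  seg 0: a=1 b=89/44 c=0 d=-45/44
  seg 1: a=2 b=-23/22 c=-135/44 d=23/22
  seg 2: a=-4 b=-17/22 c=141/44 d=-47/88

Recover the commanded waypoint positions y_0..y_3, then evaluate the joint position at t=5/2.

y_0=1 y_1=2 y_2=-4 y_3=3
S(5/2) = -259/88

y_0 = S_0(0) = a_0 = 1
y_1 = S_1(0) = a_1 = 2
y_2 = S_2(0) = a_2 = -4
y_3 = S_2(2) = 3
t_q=5/2 is in segment 1 (τ=3/2); S_1(τ)=-259/88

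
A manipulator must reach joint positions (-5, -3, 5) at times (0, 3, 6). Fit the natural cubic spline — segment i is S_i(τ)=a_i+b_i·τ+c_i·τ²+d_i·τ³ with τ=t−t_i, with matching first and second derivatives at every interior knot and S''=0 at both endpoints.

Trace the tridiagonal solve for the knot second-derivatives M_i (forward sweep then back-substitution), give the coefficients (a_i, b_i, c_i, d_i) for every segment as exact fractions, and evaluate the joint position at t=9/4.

Δ: Δ0=2/3, Δ1=8/3
row 1: diag=12, rhs=12; c'=1/4, d'=1
back: M1=1
M: M0=0, M1=1, M2=0
seg 0: a=-5, c=M0/2=0, d=(M1−M0)/(6·3)=1/18, b=Δ0−h0·(2M0+M1)/6=1/6
seg 1: a=-3, c=M1/2=1/2, d=(M2−M1)/(6·3)=-1/18, b=Δ1−h1·(2M1+M2)/6=5/3
t_q=9/4 → seg 0, τ=9/4; S=-5+1/6·τ+0·τ²+1/18·τ³=-511/128

  seg 0: a=-5 b=1/6 c=0 d=1/18
  seg 1: a=-3 b=5/3 c=1/2 d=-1/18
S(9/4) = -511/128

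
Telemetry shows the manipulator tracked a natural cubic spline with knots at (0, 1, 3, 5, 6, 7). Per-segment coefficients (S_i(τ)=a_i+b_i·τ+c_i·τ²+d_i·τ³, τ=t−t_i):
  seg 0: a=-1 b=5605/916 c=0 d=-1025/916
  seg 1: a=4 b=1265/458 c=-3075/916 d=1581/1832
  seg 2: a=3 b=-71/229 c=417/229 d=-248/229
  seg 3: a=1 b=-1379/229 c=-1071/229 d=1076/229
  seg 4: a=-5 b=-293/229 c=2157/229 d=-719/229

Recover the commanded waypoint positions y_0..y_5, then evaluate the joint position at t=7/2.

y_0=-1 y_1=4 y_2=3 y_3=1 y_4=-5 y_5=0
S(7/2) = 2899/916

y_0 = S_0(0) = a_0 = -1
y_1 = S_1(0) = a_1 = 4
y_2 = S_2(0) = a_2 = 3
y_3 = S_3(0) = a_3 = 1
y_4 = S_4(0) = a_4 = -5
y_5 = S_4(1) = 0
t_q=7/2 is in segment 2 (τ=1/2); S_2(τ)=2899/916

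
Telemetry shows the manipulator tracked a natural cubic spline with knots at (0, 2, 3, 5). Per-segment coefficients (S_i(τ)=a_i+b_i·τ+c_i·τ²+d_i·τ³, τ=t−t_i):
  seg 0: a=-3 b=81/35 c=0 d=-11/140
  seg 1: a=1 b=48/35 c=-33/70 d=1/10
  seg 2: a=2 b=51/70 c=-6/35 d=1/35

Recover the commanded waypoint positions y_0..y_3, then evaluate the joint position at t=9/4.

y_0=-3 y_1=1 y_2=2 y_3=3
S(9/4) = 5891/4480

y_0 = S_0(0) = a_0 = -3
y_1 = S_1(0) = a_1 = 1
y_2 = S_2(0) = a_2 = 2
y_3 = S_2(2) = 3
t_q=9/4 is in segment 1 (τ=1/4); S_1(τ)=5891/4480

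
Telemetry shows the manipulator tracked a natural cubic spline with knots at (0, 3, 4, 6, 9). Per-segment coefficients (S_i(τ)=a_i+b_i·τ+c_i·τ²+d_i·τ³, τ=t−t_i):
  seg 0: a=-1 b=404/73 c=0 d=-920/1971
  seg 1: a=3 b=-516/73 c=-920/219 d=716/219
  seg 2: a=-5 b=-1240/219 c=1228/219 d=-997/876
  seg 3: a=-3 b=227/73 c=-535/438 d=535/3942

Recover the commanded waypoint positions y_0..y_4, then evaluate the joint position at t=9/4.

y_0=-1 y_1=3 y_2=-5 y_3=-3 y_4=-1
S(9/4) = 3583/584

y_0 = S_0(0) = a_0 = -1
y_1 = S_1(0) = a_1 = 3
y_2 = S_2(0) = a_2 = -5
y_3 = S_3(0) = a_3 = -3
y_4 = S_3(3) = -1
t_q=9/4 is in segment 0 (τ=9/4); S_0(τ)=3583/584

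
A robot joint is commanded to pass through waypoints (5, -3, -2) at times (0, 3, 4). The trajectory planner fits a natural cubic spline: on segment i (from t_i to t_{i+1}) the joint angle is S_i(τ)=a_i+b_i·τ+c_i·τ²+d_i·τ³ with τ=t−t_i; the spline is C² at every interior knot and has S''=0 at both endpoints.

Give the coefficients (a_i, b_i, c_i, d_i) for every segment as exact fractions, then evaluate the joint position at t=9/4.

  seg 0: a=5 b=-97/24 c=0 d=11/72
  seg 1: a=-3 b=1/12 c=11/8 d=-11/24
S(9/4) = -1205/512

Δ: Δ0=-8/3, Δ1=1
row 1: diag=8, rhs=22; c'=1/8, d'=11/4
back: M1=11/4
M: M0=0, M1=11/4, M2=0
seg 0: a=5, c=M0/2=0, d=(M1−M0)/(6·3)=11/72, b=Δ0−h0·(2M0+M1)/6=-97/24
seg 1: a=-3, c=M1/2=11/8, d=(M2−M1)/(6·1)=-11/24, b=Δ1−h1·(2M1+M2)/6=1/12
t_q=9/4 → seg 0, τ=9/4; S=5+-97/24·τ+0·τ²+11/72·τ³=-1205/512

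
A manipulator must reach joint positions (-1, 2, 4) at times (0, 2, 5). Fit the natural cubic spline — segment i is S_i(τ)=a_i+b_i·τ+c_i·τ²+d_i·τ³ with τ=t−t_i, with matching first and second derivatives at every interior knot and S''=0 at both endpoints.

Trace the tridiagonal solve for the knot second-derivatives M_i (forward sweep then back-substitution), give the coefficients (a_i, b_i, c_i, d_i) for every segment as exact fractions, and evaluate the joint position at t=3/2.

  seg 0: a=-1 b=5/3 c=0 d=-1/24
  seg 1: a=2 b=7/6 c=-1/4 d=1/36
S(3/2) = 87/64

Δ: Δ0=3/2, Δ1=2/3
row 1: diag=10, rhs=-5; c'=3/10, d'=-1/2
back: M1=-1/2
M: M0=0, M1=-1/2, M2=0
seg 0: a=-1, c=M0/2=0, d=(M1−M0)/(6·2)=-1/24, b=Δ0−h0·(2M0+M1)/6=5/3
seg 1: a=2, c=M1/2=-1/4, d=(M2−M1)/(6·3)=1/36, b=Δ1−h1·(2M1+M2)/6=7/6
t_q=3/2 → seg 0, τ=3/2; S=-1+5/3·τ+0·τ²+-1/24·τ³=87/64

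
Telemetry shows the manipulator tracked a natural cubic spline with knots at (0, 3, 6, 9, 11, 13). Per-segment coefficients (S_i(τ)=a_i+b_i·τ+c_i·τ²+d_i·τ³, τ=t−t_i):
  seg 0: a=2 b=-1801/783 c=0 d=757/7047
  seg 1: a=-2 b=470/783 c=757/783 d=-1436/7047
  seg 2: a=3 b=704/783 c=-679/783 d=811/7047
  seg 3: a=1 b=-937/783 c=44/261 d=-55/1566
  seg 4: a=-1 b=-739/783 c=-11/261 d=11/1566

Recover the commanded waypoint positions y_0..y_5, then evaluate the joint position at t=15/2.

y_0 = S_0(0) = a_0 = 2
y_1 = S_1(0) = a_1 = -2
y_2 = S_2(0) = a_2 = 3
y_3 = S_3(0) = a_3 = 1
y_4 = S_4(0) = a_4 = -1
y_5 = S_4(2) = -3
t_q=15/2 is in segment 2 (τ=3/2); S_2(τ)=1939/696

y_0=2 y_1=-2 y_2=3 y_3=1 y_4=-1 y_5=-3
S(15/2) = 1939/696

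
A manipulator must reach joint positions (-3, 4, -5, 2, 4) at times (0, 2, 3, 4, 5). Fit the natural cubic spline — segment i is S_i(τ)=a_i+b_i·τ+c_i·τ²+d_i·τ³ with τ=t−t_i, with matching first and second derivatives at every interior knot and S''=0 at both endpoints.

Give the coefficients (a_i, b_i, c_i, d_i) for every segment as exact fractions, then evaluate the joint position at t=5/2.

  seg 0: a=-3 b=407/43 c=0 d=-513/344
  seg 1: a=4 b=-725/86 c=-1539/172 d=1441/172
  seg 2: a=-5 b=-205/172 c=696/43 d=-1375/172
  seg 3: a=2 b=619/86 c=-1341/172 d=447/172
S(5/2) = -1933/1376

Δ: Δ0=7/2, Δ1=-9, Δ2=7, Δ3=2
row 1: diag=6, rhs=-75; c'=1/6, d'=-25/2
row 2: denom=4−1·1/6=23/6; d'=(96−1·-25/2)/(23/6)=651/23
row 3: denom=4−1·6/23=86/23; d'=(-30−1·651/23)/(86/23)=-1341/86
back: M3=-1341/86
back: M2=651/23−6/23·-1341/86=1392/43
back: M1=-25/2−1/6·1392/43=-1539/86
M: M0=0, M1=-1539/86, M2=1392/43, M3=-1341/86, M4=0
seg 0: a=-3, c=M0/2=0, d=(M1−M0)/(6·2)=-513/344, b=Δ0−h0·(2M0+M1)/6=407/43
seg 1: a=4, c=M1/2=-1539/172, d=(M2−M1)/(6·1)=1441/172, b=Δ1−h1·(2M1+M2)/6=-725/86
seg 2: a=-5, c=M2/2=696/43, d=(M3−M2)/(6·1)=-1375/172, b=Δ2−h2·(2M2+M3)/6=-205/172
seg 3: a=2, c=M3/2=-1341/172, d=(M4−M3)/(6·1)=447/172, b=Δ3−h3·(2M3+M4)/6=619/86
t_q=5/2 → seg 1, τ=1/2; S=4+-725/86·τ+-1539/172·τ²+1441/172·τ³=-1933/1376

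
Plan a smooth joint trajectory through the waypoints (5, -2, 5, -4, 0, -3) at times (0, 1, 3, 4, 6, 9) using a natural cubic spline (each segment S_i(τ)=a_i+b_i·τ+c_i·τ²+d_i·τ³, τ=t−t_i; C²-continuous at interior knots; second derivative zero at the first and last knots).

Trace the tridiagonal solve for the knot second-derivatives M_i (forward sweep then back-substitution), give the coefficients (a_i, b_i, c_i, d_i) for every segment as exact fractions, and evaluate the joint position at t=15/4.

  seg 0: a=5 b=-17179/1732 c=0 d=5055/1732
  seg 1: a=-2 b=-1007/866 c=15165/1732 d=-11127/3464
  seg 2: a=5 b=-2029/433 c=-4554/433 d=2686/433
  seg 3: a=-4 b=-3079/433 c=3504/433 d=-3063/1732
  seg 4: a=0 b=1748/433 c=-2181/866 d=727/2598
S(15/4) = -25127/13856

Δ: Δ0=-7, Δ1=7/2, Δ2=-9, Δ3=2, Δ4=-1
row 1: diag=6, rhs=63; c'=1/3, d'=21/2
row 2: denom=6−2·1/3=16/3; d'=(-75−2·21/2)/(16/3)=-18
row 3: denom=6−1·3/16=93/16; d'=(66−1·-18)/(93/16)=448/31
row 4: denom=10−2·32/93=866/93; d'=(-18−2·448/31)/(866/93)=-2181/433
back: M4=-2181/433
back: M3=448/31−32/93·-2181/433=7008/433
back: M2=-18−3/16·7008/433=-9108/433
back: M1=21/2−1/3·-9108/433=15165/866
M: M0=0, M1=15165/866, M2=-9108/433, M3=7008/433, M4=-2181/433, M5=0
seg 0: a=5, c=M0/2=0, d=(M1−M0)/(6·1)=5055/1732, b=Δ0−h0·(2M0+M1)/6=-17179/1732
seg 1: a=-2, c=M1/2=15165/1732, d=(M2−M1)/(6·2)=-11127/3464, b=Δ1−h1·(2M1+M2)/6=-1007/866
seg 2: a=5, c=M2/2=-4554/433, d=(M3−M2)/(6·1)=2686/433, b=Δ2−h2·(2M2+M3)/6=-2029/433
seg 3: a=-4, c=M3/2=3504/433, d=(M4−M3)/(6·2)=-3063/1732, b=Δ3−h3·(2M3+M4)/6=-3079/433
seg 4: a=0, c=M4/2=-2181/866, d=(M5−M4)/(6·3)=727/2598, b=Δ4−h4·(2M4+M5)/6=1748/433
t_q=15/4 → seg 2, τ=3/4; S=5+-2029/433·τ+-4554/433·τ²+2686/433·τ³=-25127/13856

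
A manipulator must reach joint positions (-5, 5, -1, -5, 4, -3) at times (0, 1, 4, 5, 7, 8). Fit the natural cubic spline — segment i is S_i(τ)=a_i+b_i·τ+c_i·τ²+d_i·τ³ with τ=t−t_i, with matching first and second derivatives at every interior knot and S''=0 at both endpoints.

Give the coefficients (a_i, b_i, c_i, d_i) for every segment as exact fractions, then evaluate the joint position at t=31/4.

Δ: Δ0=10, Δ1=-2, Δ2=-4, Δ3=9/2, Δ4=-7
row 1: diag=8, rhs=-72; c'=3/8, d'=-9
row 2: denom=8−3·3/8=55/8; d'=(-12−3·-9)/(55/8)=24/11
row 3: denom=6−1·8/55=322/55; d'=(51−1·24/11)/(322/55)=2685/322
row 4: denom=6−2·55/161=856/161; d'=(-69−2·2685/322)/(856/161)=-6897/428
back: M4=-6897/428
back: M3=2685/322−55/161·-6897/428=5925/428
back: M2=24/11−8/55·5925/428=18/107
back: M1=-9−3/8·18/107=-3879/428
M: M0=0, M1=-3879/428, M2=18/107, M3=5925/428, M4=-6897/428, M5=0
seg 0: a=-5, c=M0/2=0, d=(M1−M0)/(6·1)=-1293/856, b=Δ0−h0·(2M0+M1)/6=9853/856
seg 1: a=5, c=M1/2=-3879/856, d=(M2−M1)/(6·3)=439/856, b=Δ1−h1·(2M1+M2)/6=2987/428
seg 2: a=-1, c=M2/2=9/107, d=(M3−M2)/(6·1)=1951/856, b=Δ2−h2·(2M2+M3)/6=-5447/856
seg 3: a=-5, c=M3/2=5925/856, d=(M4−M3)/(6·2)=-2137/856, b=Δ3−h3·(2M3+M4)/6=275/428
seg 4: a=4, c=M4/2=-6897/856, d=(M5−M4)/(6·1)=2299/856, b=Δ4−h4·(2M4+M5)/6=-697/428
t_q=31/4 → seg 4, τ=3/4; S=4+-697/428·τ+-6897/856·τ²+2299/856·τ³=-33995/54784

  seg 0: a=-5 b=9853/856 c=0 d=-1293/856
  seg 1: a=5 b=2987/428 c=-3879/856 d=439/856
  seg 2: a=-1 b=-5447/856 c=9/107 d=1951/856
  seg 3: a=-5 b=275/428 c=5925/856 d=-2137/856
  seg 4: a=4 b=-697/428 c=-6897/856 d=2299/856
S(31/4) = -33995/54784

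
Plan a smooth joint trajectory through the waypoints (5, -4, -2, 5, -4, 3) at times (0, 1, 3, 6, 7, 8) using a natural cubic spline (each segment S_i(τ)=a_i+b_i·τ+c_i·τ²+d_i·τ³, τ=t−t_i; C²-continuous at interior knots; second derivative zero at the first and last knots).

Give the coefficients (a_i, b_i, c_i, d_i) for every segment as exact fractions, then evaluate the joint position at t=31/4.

  seg 0: a=5 b=-11977/1140 c=0 d=1717/1140
  seg 1: a=-4 b=-3413/570 c=1717/380 d=-146/285
  seg 2: a=-2 b=677/114 c=549/380 d=-3017/3420
  seg 3: a=5 b=-10501/1140 c=-617/95 d=1529/228
  seg 4: a=-4 b=-1187/570 c=5177/380 d=-5177/1140
S(31/4) = 903/4864

Δ: Δ0=-9, Δ1=1, Δ2=7/3, Δ3=-9, Δ4=7
row 1: diag=6, rhs=60; c'=1/3, d'=10
row 2: denom=10−2·1/3=28/3; d'=(8−2·10)/(28/3)=-9/7
row 3: denom=8−3·9/28=197/28; d'=(-68−3·-9/7)/(197/28)=-1796/197
row 4: denom=4−1·28/197=760/197; d'=(96−1·-1796/197)/(760/197)=5177/190
back: M4=5177/190
back: M3=-1796/197−28/197·5177/190=-1234/95
back: M2=-9/7−9/28·-1234/95=549/190
back: M1=10−1/3·549/190=1717/190
M: M0=0, M1=1717/190, M2=549/190, M3=-1234/95, M4=5177/190, M5=0
seg 0: a=5, c=M0/2=0, d=(M1−M0)/(6·1)=1717/1140, b=Δ0−h0·(2M0+M1)/6=-11977/1140
seg 1: a=-4, c=M1/2=1717/380, d=(M2−M1)/(6·2)=-146/285, b=Δ1−h1·(2M1+M2)/6=-3413/570
seg 2: a=-2, c=M2/2=549/380, d=(M3−M2)/(6·3)=-3017/3420, b=Δ2−h2·(2M2+M3)/6=677/114
seg 3: a=5, c=M3/2=-617/95, d=(M4−M3)/(6·1)=1529/228, b=Δ3−h3·(2M3+M4)/6=-10501/1140
seg 4: a=-4, c=M4/2=5177/380, d=(M5−M4)/(6·1)=-5177/1140, b=Δ4−h4·(2M4+M5)/6=-1187/570
t_q=31/4 → seg 4, τ=3/4; S=-4+-1187/570·τ+5177/380·τ²+-5177/1140·τ³=903/4864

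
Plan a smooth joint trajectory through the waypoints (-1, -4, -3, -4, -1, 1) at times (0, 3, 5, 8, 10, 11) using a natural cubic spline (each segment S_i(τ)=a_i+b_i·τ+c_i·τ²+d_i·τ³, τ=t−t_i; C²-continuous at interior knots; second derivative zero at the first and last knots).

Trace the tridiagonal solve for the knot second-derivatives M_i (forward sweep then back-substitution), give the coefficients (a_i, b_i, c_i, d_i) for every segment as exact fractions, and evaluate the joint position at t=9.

  seg 0: a=-1 b=-7573/4836 c=0 d=2737/43524
  seg 1: a=-4 b=319/2418 c=2737/4836 d=-1847/9672
  seg 2: a=-3 b=42/403 c=-701/1209 d=1574/10881
  seg 3: a=-4 b=214/403 c=291/403 d=-383/3224
  seg 4: a=-1 b=1607/806 c=15/1612 d=-5/1612
S(9) = -9239/3224

Δ: Δ0=-1, Δ1=1/2, Δ2=-1/3, Δ3=3/2, Δ4=2
row 1: diag=10, rhs=9; c'=1/5, d'=9/10
row 2: denom=10−2·1/5=48/5; d'=(-5−2·9/10)/(48/5)=-17/24
row 3: denom=10−3·5/16=145/16; d'=(11−3·-17/24)/(145/16)=42/29
row 4: denom=6−2·32/145=806/145; d'=(3−2·42/29)/(806/145)=15/806
back: M4=15/806
back: M3=42/29−32/145·15/806=582/403
back: M2=-17/24−5/16·582/403=-1402/1209
back: M1=9/10−1/5·-1402/1209=2737/2418
M: M0=0, M1=2737/2418, M2=-1402/1209, M3=582/403, M4=15/806, M5=0
seg 0: a=-1, c=M0/2=0, d=(M1−M0)/(6·3)=2737/43524, b=Δ0−h0·(2M0+M1)/6=-7573/4836
seg 1: a=-4, c=M1/2=2737/4836, d=(M2−M1)/(6·2)=-1847/9672, b=Δ1−h1·(2M1+M2)/6=319/2418
seg 2: a=-3, c=M2/2=-701/1209, d=(M3−M2)/(6·3)=1574/10881, b=Δ2−h2·(2M2+M3)/6=42/403
seg 3: a=-4, c=M3/2=291/403, d=(M4−M3)/(6·2)=-383/3224, b=Δ3−h3·(2M3+M4)/6=214/403
seg 4: a=-1, c=M4/2=15/1612, d=(M5−M4)/(6·1)=-5/1612, b=Δ4−h4·(2M4+M5)/6=1607/806
t_q=9 → seg 3, τ=1; S=-4+214/403·τ+291/403·τ²+-383/3224·τ³=-9239/3224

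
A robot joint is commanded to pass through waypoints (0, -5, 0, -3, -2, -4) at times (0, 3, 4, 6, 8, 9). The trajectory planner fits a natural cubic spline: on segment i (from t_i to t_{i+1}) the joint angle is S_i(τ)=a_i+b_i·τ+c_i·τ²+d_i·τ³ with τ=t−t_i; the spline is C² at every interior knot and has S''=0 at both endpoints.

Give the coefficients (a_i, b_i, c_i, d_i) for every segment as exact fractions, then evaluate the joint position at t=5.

  seg 0: a=0 b=-6665/1407 c=0 d=160/469
  seg 1: a=-5 b=6295/1407 c=1440/469 d=-3580/1407
  seg 2: a=0 b=4195/1407 c=-2140/469 d=1867/1608
  seg 3: a=-3 b=-3763/2814 c=4509/1876 d=-8357/11256
  seg 4: a=-2 b=-890/1407 c=-962/469 d=962/1407
S(5) = -1577/3752

Δ: Δ0=-5/3, Δ1=5, Δ2=-3/2, Δ3=1/2, Δ4=-2
row 1: diag=8, rhs=40; c'=1/8, d'=5
row 2: denom=6−1·1/8=47/8; d'=(-39−1·5)/(47/8)=-352/47
row 3: denom=8−2·16/47=344/47; d'=(12−2·-352/47)/(344/47)=317/86
row 4: denom=6−2·47/172=469/86; d'=(-15−2·317/86)/(469/86)=-1924/469
back: M4=-1924/469
back: M3=317/86−47/172·-1924/469=4509/938
back: M2=-352/47−16/47·4509/938=-4280/469
back: M1=5−1/8·-4280/469=2880/469
M: M0=0, M1=2880/469, M2=-4280/469, M3=4509/938, M4=-1924/469, M5=0
seg 0: a=0, c=M0/2=0, d=(M1−M0)/(6·3)=160/469, b=Δ0−h0·(2M0+M1)/6=-6665/1407
seg 1: a=-5, c=M1/2=1440/469, d=(M2−M1)/(6·1)=-3580/1407, b=Δ1−h1·(2M1+M2)/6=6295/1407
seg 2: a=0, c=M2/2=-2140/469, d=(M3−M2)/(6·2)=1867/1608, b=Δ2−h2·(2M2+M3)/6=4195/1407
seg 3: a=-3, c=M3/2=4509/1876, d=(M4−M3)/(6·2)=-8357/11256, b=Δ3−h3·(2M3+M4)/6=-3763/2814
seg 4: a=-2, c=M4/2=-962/469, d=(M5−M4)/(6·1)=962/1407, b=Δ4−h4·(2M4+M5)/6=-890/1407
t_q=5 → seg 2, τ=1; S=0+4195/1407·τ+-2140/469·τ²+1867/1608·τ³=-1577/3752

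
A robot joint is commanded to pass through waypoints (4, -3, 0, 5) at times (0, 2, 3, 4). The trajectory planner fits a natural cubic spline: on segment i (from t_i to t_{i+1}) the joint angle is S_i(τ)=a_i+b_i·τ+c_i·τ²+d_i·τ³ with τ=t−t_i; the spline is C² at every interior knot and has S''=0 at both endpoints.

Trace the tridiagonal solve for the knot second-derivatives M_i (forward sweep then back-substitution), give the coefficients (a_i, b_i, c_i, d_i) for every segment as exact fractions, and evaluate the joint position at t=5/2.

  seg 0: a=4 b=-257/46 c=0 d=12/23
  seg 1: a=-3 b=31/46 c=72/23 d=-37/46
  seg 2: a=0 b=104/23 c=33/46 d=-11/46
S(5/2) = -729/368

Δ: Δ0=-7/2, Δ1=3, Δ2=5
row 1: diag=6, rhs=39; c'=1/6, d'=13/2
row 2: denom=4−1·1/6=23/6; d'=(12−1·13/2)/(23/6)=33/23
back: M2=33/23
back: M1=13/2−1/6·33/23=144/23
M: M0=0, M1=144/23, M2=33/23, M3=0
seg 0: a=4, c=M0/2=0, d=(M1−M0)/(6·2)=12/23, b=Δ0−h0·(2M0+M1)/6=-257/46
seg 1: a=-3, c=M1/2=72/23, d=(M2−M1)/(6·1)=-37/46, b=Δ1−h1·(2M1+M2)/6=31/46
seg 2: a=0, c=M2/2=33/46, d=(M3−M2)/(6·1)=-11/46, b=Δ2−h2·(2M2+M3)/6=104/23
t_q=5/2 → seg 1, τ=1/2; S=-3+31/46·τ+72/23·τ²+-37/46·τ³=-729/368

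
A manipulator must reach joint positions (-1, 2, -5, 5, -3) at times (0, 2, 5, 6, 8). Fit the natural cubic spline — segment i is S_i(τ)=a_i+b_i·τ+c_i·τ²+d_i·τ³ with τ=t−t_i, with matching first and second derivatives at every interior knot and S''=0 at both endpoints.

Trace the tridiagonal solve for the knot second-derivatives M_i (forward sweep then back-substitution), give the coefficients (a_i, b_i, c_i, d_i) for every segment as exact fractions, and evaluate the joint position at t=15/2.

  seg 0: a=-1 b=349/96 c=0 d=-205/384
  seg 1: a=2 b=-133/48 c=-205/64 d=643/576
  seg 2: a=-5 b=1565/192 c=219/32 d=-959/192
  seg 3: a=5 b=329/48 c=-521/64 d=521/384
S(15/2) = 1581/1024

Δ: Δ0=3/2, Δ1=-7/3, Δ2=10, Δ3=-4
row 1: diag=10, rhs=-23; c'=3/10, d'=-23/10
row 2: denom=8−3·3/10=71/10; d'=(74−3·-23/10)/(71/10)=809/71
row 3: denom=6−1·10/71=416/71; d'=(-84−1·809/71)/(416/71)=-521/32
back: M3=-521/32
back: M2=809/71−10/71·-521/32=219/16
back: M1=-23/10−3/10·219/16=-205/32
M: M0=0, M1=-205/32, M2=219/16, M3=-521/32, M4=0
seg 0: a=-1, c=M0/2=0, d=(M1−M0)/(6·2)=-205/384, b=Δ0−h0·(2M0+M1)/6=349/96
seg 1: a=2, c=M1/2=-205/64, d=(M2−M1)/(6·3)=643/576, b=Δ1−h1·(2M1+M2)/6=-133/48
seg 2: a=-5, c=M2/2=219/32, d=(M3−M2)/(6·1)=-959/192, b=Δ2−h2·(2M2+M3)/6=1565/192
seg 3: a=5, c=M3/2=-521/64, d=(M4−M3)/(6·2)=521/384, b=Δ3−h3·(2M3+M4)/6=329/48
t_q=15/2 → seg 3, τ=3/2; S=5+329/48·τ+-521/64·τ²+521/384·τ³=1581/1024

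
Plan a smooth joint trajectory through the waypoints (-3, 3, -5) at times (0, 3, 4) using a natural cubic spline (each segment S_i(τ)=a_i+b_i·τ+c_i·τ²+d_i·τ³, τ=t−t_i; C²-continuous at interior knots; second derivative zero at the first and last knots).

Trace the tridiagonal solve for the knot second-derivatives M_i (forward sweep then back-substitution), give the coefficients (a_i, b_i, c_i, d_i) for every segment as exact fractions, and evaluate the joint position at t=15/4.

  seg 0: a=-3 b=23/4 c=0 d=-5/12
  seg 1: a=3 b=-11/2 c=-15/4 d=5/4
S(15/4) = -693/256

Δ: Δ0=2, Δ1=-8
row 1: diag=8, rhs=-60; c'=1/8, d'=-15/2
back: M1=-15/2
M: M0=0, M1=-15/2, M2=0
seg 0: a=-3, c=M0/2=0, d=(M1−M0)/(6·3)=-5/12, b=Δ0−h0·(2M0+M1)/6=23/4
seg 1: a=3, c=M1/2=-15/4, d=(M2−M1)/(6·1)=5/4, b=Δ1−h1·(2M1+M2)/6=-11/2
t_q=15/4 → seg 1, τ=3/4; S=3+-11/2·τ+-15/4·τ²+5/4·τ³=-693/256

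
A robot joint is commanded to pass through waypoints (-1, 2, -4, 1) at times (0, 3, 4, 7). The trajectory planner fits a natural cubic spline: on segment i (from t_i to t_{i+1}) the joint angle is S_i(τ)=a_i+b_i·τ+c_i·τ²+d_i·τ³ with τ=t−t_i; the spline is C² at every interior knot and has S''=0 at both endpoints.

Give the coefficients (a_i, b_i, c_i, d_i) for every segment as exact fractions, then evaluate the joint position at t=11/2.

Δ: Δ0=1, Δ1=-6, Δ2=5/3
row 1: diag=8, rhs=-42; c'=1/8, d'=-21/4
row 2: denom=8−1·1/8=63/8; d'=(46−1·-21/4)/(63/8)=410/63
back: M2=410/63
back: M1=-21/4−1/8·410/63=-382/63
M: M0=0, M1=-382/63, M2=410/63, M3=0
seg 0: a=-1, c=M0/2=0, d=(M1−M0)/(6·3)=-191/567, b=Δ0−h0·(2M0+M1)/6=254/63
seg 1: a=2, c=M1/2=-191/63, d=(M2−M1)/(6·1)=44/21, b=Δ1−h1·(2M1+M2)/6=-319/63
seg 2: a=-4, c=M2/2=205/63, d=(M3−M2)/(6·3)=-205/567, b=Δ2−h2·(2M2+M3)/6=-305/63
t_q=11/2 → seg 2, τ=3/2; S=-4+-305/63·τ+205/63·τ²+-205/567·τ³=-289/56

  seg 0: a=-1 b=254/63 c=0 d=-191/567
  seg 1: a=2 b=-319/63 c=-191/63 d=44/21
  seg 2: a=-4 b=-305/63 c=205/63 d=-205/567
S(11/2) = -289/56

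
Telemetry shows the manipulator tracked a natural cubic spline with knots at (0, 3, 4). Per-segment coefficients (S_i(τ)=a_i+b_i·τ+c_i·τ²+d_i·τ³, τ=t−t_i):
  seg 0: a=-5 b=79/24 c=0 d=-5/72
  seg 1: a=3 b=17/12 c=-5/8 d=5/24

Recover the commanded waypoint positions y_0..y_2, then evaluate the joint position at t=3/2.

y_0=-5 y_1=3 y_2=4
S(3/2) = -19/64

y_0 = S_0(0) = a_0 = -5
y_1 = S_1(0) = a_1 = 3
y_2 = S_1(1) = 4
t_q=3/2 is in segment 0 (τ=3/2); S_0(τ)=-19/64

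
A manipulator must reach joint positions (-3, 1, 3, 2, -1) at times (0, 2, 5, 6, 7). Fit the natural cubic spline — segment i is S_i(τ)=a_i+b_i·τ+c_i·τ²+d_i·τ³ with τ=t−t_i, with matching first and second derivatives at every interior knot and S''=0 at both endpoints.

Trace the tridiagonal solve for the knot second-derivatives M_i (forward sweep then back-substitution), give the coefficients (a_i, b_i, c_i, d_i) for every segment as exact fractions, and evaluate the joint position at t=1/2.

Δ: Δ0=2, Δ1=2/3, Δ2=-1, Δ3=-3
row 1: diag=10, rhs=-8; c'=3/10, d'=-4/5
row 2: denom=8−3·3/10=71/10; d'=(-10−3·-4/5)/(71/10)=-76/71
row 3: denom=4−1·10/71=274/71; d'=(-12−1·-76/71)/(274/71)=-388/137
back: M3=-388/137
back: M2=-76/71−10/71·-388/137=-92/137
back: M1=-4/5−3/10·-92/137=-82/137
M: M0=0, M1=-82/137, M2=-92/137, M3=-388/137, M4=0
seg 0: a=-3, c=M0/2=0, d=(M1−M0)/(6·2)=-41/822, b=Δ0−h0·(2M0+M1)/6=904/411
seg 1: a=1, c=M1/2=-41/137, d=(M2−M1)/(6·3)=-5/1233, b=Δ1−h1·(2M1+M2)/6=658/411
seg 2: a=3, c=M2/2=-46/137, d=(M3−M2)/(6·1)=-148/411, b=Δ2−h2·(2M2+M3)/6=-125/411
seg 3: a=2, c=M3/2=-194/137, d=(M4−M3)/(6·1)=194/411, b=Δ3−h3·(2M3+M4)/6=-845/411
t_q=1/2 → seg 0, τ=1/2; S=-3+904/411·τ+0·τ²+-41/822·τ³=-4179/2192

  seg 0: a=-3 b=904/411 c=0 d=-41/822
  seg 1: a=1 b=658/411 c=-41/137 d=-5/1233
  seg 2: a=3 b=-125/411 c=-46/137 d=-148/411
  seg 3: a=2 b=-845/411 c=-194/137 d=194/411
S(1/2) = -4179/2192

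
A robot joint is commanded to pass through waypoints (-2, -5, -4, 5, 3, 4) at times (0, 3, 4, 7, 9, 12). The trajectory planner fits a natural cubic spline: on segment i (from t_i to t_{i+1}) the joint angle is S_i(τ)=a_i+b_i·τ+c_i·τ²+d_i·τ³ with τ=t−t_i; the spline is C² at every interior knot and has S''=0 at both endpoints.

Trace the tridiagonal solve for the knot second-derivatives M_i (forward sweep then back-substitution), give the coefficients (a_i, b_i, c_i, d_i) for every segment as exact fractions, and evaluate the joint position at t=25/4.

  seg 0: a=-2 b=-19/12 c=0 d=7/108
  seg 1: a=-5 b=1/6 c=7/12 d=1/4
  seg 2: a=-4 b=25/12 c=4/3 d=-37/108
  seg 3: a=5 b=5/6 c=-7/4 d=5/12
  seg 4: a=3 b=-7/6 c=3/4 d=-1/12
S(25/4) = 905/256

Δ: Δ0=-1, Δ1=1, Δ2=3, Δ3=-1, Δ4=1/3
row 1: diag=8, rhs=12; c'=1/8, d'=3/2
row 2: denom=8−1·1/8=63/8; d'=(12−1·3/2)/(63/8)=4/3
row 3: denom=10−3·8/21=62/7; d'=(-24−3·4/3)/(62/7)=-98/31
row 4: denom=10−2·7/31=296/31; d'=(8−2·-98/31)/(296/31)=3/2
back: M4=3/2
back: M3=-98/31−7/31·3/2=-7/2
back: M2=4/3−8/21·-7/2=8/3
back: M1=3/2−1/8·8/3=7/6
M: M0=0, M1=7/6, M2=8/3, M3=-7/2, M4=3/2, M5=0
seg 0: a=-2, c=M0/2=0, d=(M1−M0)/(6·3)=7/108, b=Δ0−h0·(2M0+M1)/6=-19/12
seg 1: a=-5, c=M1/2=7/12, d=(M2−M1)/(6·1)=1/4, b=Δ1−h1·(2M1+M2)/6=1/6
seg 2: a=-4, c=M2/2=4/3, d=(M3−M2)/(6·3)=-37/108, b=Δ2−h2·(2M2+M3)/6=25/12
seg 3: a=5, c=M3/2=-7/4, d=(M4−M3)/(6·2)=5/12, b=Δ3−h3·(2M3+M4)/6=5/6
seg 4: a=3, c=M4/2=3/4, d=(M5−M4)/(6·3)=-1/12, b=Δ4−h4·(2M4+M5)/6=-7/6
t_q=25/4 → seg 2, τ=9/4; S=-4+25/12·τ+4/3·τ²+-37/108·τ³=905/256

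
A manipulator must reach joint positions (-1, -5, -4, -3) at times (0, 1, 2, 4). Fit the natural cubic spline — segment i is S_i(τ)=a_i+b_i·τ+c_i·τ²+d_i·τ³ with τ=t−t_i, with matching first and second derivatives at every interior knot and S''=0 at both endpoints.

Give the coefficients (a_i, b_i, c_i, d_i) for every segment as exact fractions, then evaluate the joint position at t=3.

Δ: Δ0=-4, Δ1=1, Δ2=1/2
row 1: diag=4, rhs=30; c'=1/4, d'=15/2
row 2: denom=6−1·1/4=23/4; d'=(-3−1·15/2)/(23/4)=-42/23
back: M2=-42/23
back: M1=15/2−1/4·-42/23=183/23
M: M0=0, M1=183/23, M2=-42/23, M3=0
seg 0: a=-1, c=M0/2=0, d=(M1−M0)/(6·1)=61/46, b=Δ0−h0·(2M0+M1)/6=-245/46
seg 1: a=-5, c=M1/2=183/46, d=(M2−M1)/(6·1)=-75/46, b=Δ1−h1·(2M1+M2)/6=-31/23
seg 2: a=-4, c=M2/2=-21/23, d=(M3−M2)/(6·2)=7/46, b=Δ2−h2·(2M2+M3)/6=79/46
t_q=3 → seg 2, τ=1; S=-4+79/46·τ+-21/23·τ²+7/46·τ³=-70/23

  seg 0: a=-1 b=-245/46 c=0 d=61/46
  seg 1: a=-5 b=-31/23 c=183/46 d=-75/46
  seg 2: a=-4 b=79/46 c=-21/23 d=7/46
S(3) = -70/23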